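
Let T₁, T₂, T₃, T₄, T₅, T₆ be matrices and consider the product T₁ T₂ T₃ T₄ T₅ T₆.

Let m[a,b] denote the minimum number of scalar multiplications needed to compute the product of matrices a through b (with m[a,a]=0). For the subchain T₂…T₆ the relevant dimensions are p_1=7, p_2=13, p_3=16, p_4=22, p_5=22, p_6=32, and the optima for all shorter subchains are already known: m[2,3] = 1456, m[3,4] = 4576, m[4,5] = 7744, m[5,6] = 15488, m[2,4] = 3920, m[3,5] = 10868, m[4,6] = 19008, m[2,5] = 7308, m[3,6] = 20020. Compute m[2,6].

12236

m[2,6] = min over k∈[2,5] of m[2,k]+m[k+1,6]+p_{1}·p_k·p_{6}.
k=2: 0 + 20020 + 7·13·32 = 22932; k=3: 1456 + 19008 + 7·16·32 = 24048; k=4: 3920 + 15488 + 7·22·32 = 24336; k=5: 7308 + 0 + 7·22·32 = 12236.
Minimum: 12236 at k=5.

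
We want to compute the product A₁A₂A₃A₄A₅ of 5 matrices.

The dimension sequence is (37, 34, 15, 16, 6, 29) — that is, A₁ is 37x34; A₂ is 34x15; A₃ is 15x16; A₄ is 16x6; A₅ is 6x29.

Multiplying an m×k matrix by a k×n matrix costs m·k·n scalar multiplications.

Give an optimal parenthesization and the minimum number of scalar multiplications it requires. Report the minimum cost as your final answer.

Adjacent pairs: A₁A₂ = 37·34·15 = 18870; A₂A₃ = 34·15·16 = 8160; A₃A₄ = 15·16·6 = 1440; A₄A₅ = 16·6·29 = 2784.
Length 3: A₁..A₃: k=1: 0+8160+37·34·16=28288; k=2: 18870+0+37·15·16=27750 → min 27750 | A₂..A₄: k=2: 0+1440+34·15·6=4500; k=3: 8160+0+34·16·6=11424 → min 4500 | A₃..A₅: k=3: 0+2784+15·16·29=9744; k=4: 1440+0+15·6·29=4050 → min 4050.
Length 4: A₁..A₄: k=1: 0+4500+37·34·6=12048; k=2: 18870+1440+37·15·6=23640; k=3: 27750+0+37·16·6=31302 → min 12048 | A₂..A₅: k=2: 0+4050+34·15·29=18840; k=3: 8160+2784+34·16·29=26720; k=4: 4500+0+34·6·29=10416 → min 10416.
Length 5: A₁..A₅: k=1: 0+10416+37·34·29=46898; k=2: 18870+4050+37·15·29=39015; k=3: 27750+2784+37·16·29=47702; k=4: 12048+0+37·6·29=18486 → min 18486.
Optimal parenthesization: ((A₁(A₂(A₃A₄)))A₅) with cost 18486.

18486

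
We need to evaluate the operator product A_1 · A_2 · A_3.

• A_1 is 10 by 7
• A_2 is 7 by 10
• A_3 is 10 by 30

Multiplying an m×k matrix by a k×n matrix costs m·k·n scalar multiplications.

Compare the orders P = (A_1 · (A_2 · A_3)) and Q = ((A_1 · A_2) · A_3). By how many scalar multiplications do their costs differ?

Order P = (A_1 · (A_2 · A_3)): (A_2 · A_3): 7×10 by 10×30 → 7×30, cost 7·10·30 = 2100; (A_1 · (A_2 · A_3)): 10×7 by 7×30 → 10×30, cost 10·7·30 = 2100; cumulative 4200. Total 4200.
Order Q = ((A_1 · A_2) · A_3): (A_1 · A_2): 10×7 by 7×10 → 10×10, cost 10·7·10 = 700; ((A_1 · A_2) · A_3): 10×10 by 10×30 → 10×30, cost 10·10·30 = 3000; cumulative 3700. Total 3700.
Difference: |4200 − 3700| = 500.

500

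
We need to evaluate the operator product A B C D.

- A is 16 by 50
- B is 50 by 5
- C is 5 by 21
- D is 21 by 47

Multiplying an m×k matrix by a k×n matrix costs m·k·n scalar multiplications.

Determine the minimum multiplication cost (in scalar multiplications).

Adjacent pairs: AB = 16·50·5 = 4000; BC = 50·5·21 = 5250; CD = 5·21·47 = 4935.
Length 3: A..C: k=1: 0+5250+16·50·21=22050; k=2: 4000+0+16·5·21=5680 → min 5680 | B..D: k=2: 0+4935+50·5·47=16685; k=3: 5250+0+50·21·47=54600 → min 16685.
Length 4: A..D: k=1: 0+16685+16·50·47=54285; k=2: 4000+4935+16·5·47=12695; k=3: 5680+0+16·21·47=21472 → min 12695.
Optimal order: ((A B) (C D)) with cost 12695.

12695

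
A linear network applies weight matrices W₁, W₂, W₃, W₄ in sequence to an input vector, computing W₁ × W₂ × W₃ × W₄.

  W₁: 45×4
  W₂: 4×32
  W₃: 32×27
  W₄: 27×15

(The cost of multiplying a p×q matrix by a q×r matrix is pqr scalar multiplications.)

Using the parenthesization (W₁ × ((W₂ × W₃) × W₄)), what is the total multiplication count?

(W₂ × W₃): 4×32 by 32×27 → 4×27, cost 4·32·27 = 3456
((W₂ × W₃) × W₄): 4×27 by 27×15 → 4×15, cost 4·27·15 = 1620; cumulative 5076
(W₁ × ((W₂ × W₃) × W₄)): 45×4 by 4×15 → 45×15, cost 45·4·15 = 2700; cumulative 7776
Total: 7776 scalar multiplications.

7776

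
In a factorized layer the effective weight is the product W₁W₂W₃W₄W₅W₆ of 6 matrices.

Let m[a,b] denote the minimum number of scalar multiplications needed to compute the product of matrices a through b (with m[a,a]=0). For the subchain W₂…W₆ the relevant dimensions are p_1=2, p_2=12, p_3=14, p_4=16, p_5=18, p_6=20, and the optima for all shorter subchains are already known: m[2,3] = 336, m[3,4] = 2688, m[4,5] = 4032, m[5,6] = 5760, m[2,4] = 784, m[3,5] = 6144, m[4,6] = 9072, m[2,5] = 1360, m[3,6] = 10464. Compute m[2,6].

2080

m[2,6] = min over k∈[2,5] of m[2,k]+m[k+1,6]+p_{1}·p_k·p_{6}.
k=2: 0 + 10464 + 2·12·20 = 10944; k=3: 336 + 9072 + 2·14·20 = 9968; k=4: 784 + 5760 + 2·16·20 = 7184; k=5: 1360 + 0 + 2·18·20 = 2080.
Minimum: 2080 at k=5.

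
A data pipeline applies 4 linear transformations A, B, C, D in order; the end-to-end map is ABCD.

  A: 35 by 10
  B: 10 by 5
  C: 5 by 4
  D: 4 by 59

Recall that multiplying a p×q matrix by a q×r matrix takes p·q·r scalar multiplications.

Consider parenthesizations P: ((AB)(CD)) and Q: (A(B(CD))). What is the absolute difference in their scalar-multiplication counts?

Order P = ((AB)(CD)): (AB): 35×10 by 10×5 → 35×5, cost 35·10·5 = 1750; (CD): 5×4 by 4×59 → 5×59, cost 5·4·59 = 1180; ((AB)(CD)): 35×5 by 5×59 → 35×59, cost 35·5·59 = 10325; cumulative 13255. Total 13255.
Order Q = (A(B(CD))): (CD): 5×4 by 4×59 → 5×59, cost 5·4·59 = 1180; (B(CD)): 10×5 by 5×59 → 10×59, cost 10·5·59 = 2950; cumulative 4130; (A(B(CD))): 35×10 by 10×59 → 35×59, cost 35·10·59 = 20650; cumulative 24780. Total 24780.
Difference: |13255 − 24780| = 11525.

11525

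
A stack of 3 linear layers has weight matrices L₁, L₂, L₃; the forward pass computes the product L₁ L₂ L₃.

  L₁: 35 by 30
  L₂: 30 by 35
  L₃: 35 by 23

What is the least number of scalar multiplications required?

48300

Order (L₁ (L₂ L₃)): (L₂ L₃): 30×35 by 35×23 → 30×23, cost 30·35·23 = 24150; (L₁ (L₂ L₃)): 35×30 by 30×23 → 35×23, cost 35·30·23 = 24150; cumulative 48300. Total 48300.
Order ((L₁ L₂) L₃): (L₁ L₂): 35×30 by 30×35 → 35×35, cost 35·30·35 = 36750; ((L₁ L₂) L₃): 35×35 by 35×23 → 35×23, cost 35·35·23 = 28175; cumulative 64925. Total 64925.
Minimum: 48300.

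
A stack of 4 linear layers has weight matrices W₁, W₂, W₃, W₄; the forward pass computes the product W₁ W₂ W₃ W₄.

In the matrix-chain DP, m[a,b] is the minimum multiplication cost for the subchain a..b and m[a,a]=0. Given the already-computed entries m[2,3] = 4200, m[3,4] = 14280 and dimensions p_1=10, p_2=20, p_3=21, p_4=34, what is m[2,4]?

m[2,4] = min over k∈[2,3] of m[2,k]+m[k+1,4]+p_{1}·p_k·p_{4}.
k=2: 0 + 14280 + 10·20·34 = 21080; k=3: 4200 + 0 + 10·21·34 = 11340.
Minimum: 11340 at k=3.

11340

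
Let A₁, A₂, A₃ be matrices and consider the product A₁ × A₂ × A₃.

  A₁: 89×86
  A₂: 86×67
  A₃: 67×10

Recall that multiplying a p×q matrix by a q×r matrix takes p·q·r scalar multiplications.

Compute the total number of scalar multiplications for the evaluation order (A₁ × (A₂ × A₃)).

(A₂ × A₃): 86×67 by 67×10 → 86×10, cost 86·67·10 = 57620
(A₁ × (A₂ × A₃)): 89×86 by 86×10 → 89×10, cost 89·86·10 = 76540; cumulative 134160
Total: 134160 scalar multiplications.

134160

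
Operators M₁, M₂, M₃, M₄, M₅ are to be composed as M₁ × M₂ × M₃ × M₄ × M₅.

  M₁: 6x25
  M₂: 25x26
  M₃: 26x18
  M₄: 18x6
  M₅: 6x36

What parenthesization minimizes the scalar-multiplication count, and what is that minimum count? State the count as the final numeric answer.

8652

Adjacent pairs: M₁M₂ = 6·25·26 = 3900; M₂M₃ = 25·26·18 = 11700; M₃M₄ = 26·18·6 = 2808; M₄M₅ = 18·6·36 = 3888.
Length 3: M₁..M₃: k=1: 0+11700+6·25·18=14400; k=2: 3900+0+6·26·18=6708 → min 6708 | M₂..M₄: k=2: 0+2808+25·26·6=6708; k=3: 11700+0+25·18·6=14400 → min 6708 | M₃..M₅: k=3: 0+3888+26·18·36=20736; k=4: 2808+0+26·6·36=8424 → min 8424.
Length 4: M₁..M₄: k=1: 0+6708+6·25·6=7608; k=2: 3900+2808+6·26·6=7644; k=3: 6708+0+6·18·6=7356 → min 7356 | M₂..M₅: k=2: 0+8424+25·26·36=31824; k=3: 11700+3888+25·18·36=31788; k=4: 6708+0+25·6·36=12108 → min 12108.
Length 5: M₁..M₅: k=1: 0+12108+6·25·36=17508; k=2: 3900+8424+6·26·36=17940; k=3: 6708+3888+6·18·36=14484; k=4: 7356+0+6·6·36=8652 → min 8652.
Optimal parenthesization: ((((M₁ × M₂) × M₃) × M₄) × M₅) with cost 8652.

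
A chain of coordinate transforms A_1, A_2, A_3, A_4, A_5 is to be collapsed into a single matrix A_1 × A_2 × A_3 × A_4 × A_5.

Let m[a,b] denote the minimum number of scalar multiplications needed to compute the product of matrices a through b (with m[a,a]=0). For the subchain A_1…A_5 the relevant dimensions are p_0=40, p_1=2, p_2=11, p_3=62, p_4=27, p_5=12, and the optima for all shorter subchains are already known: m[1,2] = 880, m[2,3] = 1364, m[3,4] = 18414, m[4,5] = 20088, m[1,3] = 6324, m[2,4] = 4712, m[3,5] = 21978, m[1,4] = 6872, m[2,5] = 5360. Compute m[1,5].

m[1,5] = min over k∈[1,4] of m[1,k]+m[k+1,5]+p_{0}·p_k·p_{5}.
k=1: 0 + 5360 + 40·2·12 = 6320; k=2: 880 + 21978 + 40·11·12 = 28138; k=3: 6324 + 20088 + 40·62·12 = 56172; k=4: 6872 + 0 + 40·27·12 = 19832.
Minimum: 6320 at k=1.

6320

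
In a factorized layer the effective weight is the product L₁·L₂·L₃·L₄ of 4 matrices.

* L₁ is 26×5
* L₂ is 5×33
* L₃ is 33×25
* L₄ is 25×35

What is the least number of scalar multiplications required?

13050

Adjacent pairs: L₁L₂ = 26·5·33 = 4290; L₂L₃ = 5·33·25 = 4125; L₃L₄ = 33·25·35 = 28875.
Length 3: L₁..L₃: k=1: 0+4125+26·5·25=7375; k=2: 4290+0+26·33·25=25740 → min 7375 | L₂..L₄: k=2: 0+28875+5·33·35=34650; k=3: 4125+0+5·25·35=8500 → min 8500.
Length 4: L₁..L₄: k=1: 0+8500+26·5·35=13050; k=2: 4290+28875+26·33·35=63195; k=3: 7375+0+26·25·35=30125 → min 13050.
Optimal order: (L₁·((L₂·L₃)·L₄)) with cost 13050.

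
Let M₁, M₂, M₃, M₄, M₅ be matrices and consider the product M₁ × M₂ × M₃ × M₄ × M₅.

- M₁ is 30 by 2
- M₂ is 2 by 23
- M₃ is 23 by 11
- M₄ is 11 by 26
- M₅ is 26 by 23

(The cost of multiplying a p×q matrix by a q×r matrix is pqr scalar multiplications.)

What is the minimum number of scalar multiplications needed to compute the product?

3654

Adjacent pairs: M₁M₂ = 30·2·23 = 1380; M₂M₃ = 2·23·11 = 506; M₃M₄ = 23·11·26 = 6578; M₄M₅ = 11·26·23 = 6578.
Length 3: M₁..M₃: k=1: 0+506+30·2·11=1166; k=2: 1380+0+30·23·11=8970 → min 1166 | M₂..M₄: k=2: 0+6578+2·23·26=7774; k=3: 506+0+2·11·26=1078 → min 1078 | M₃..M₅: k=3: 0+6578+23·11·23=12397; k=4: 6578+0+23·26·23=20332 → min 12397.
Length 4: M₁..M₄: k=1: 0+1078+30·2·26=2638; k=2: 1380+6578+30·23·26=25898; k=3: 1166+0+30·11·26=9746 → min 2638 | M₂..M₅: k=2: 0+12397+2·23·23=13455; k=3: 506+6578+2·11·23=7590; k=4: 1078+0+2·26·23=2274 → min 2274.
Length 5: M₁..M₅: k=1: 0+2274+30·2·23=3654; k=2: 1380+12397+30·23·23=29647; k=3: 1166+6578+30·11·23=15334; k=4: 2638+0+30·26·23=20578 → min 3654.
Optimal order: (M₁ × (((M₂ × M₃) × M₄) × M₅)) with cost 3654.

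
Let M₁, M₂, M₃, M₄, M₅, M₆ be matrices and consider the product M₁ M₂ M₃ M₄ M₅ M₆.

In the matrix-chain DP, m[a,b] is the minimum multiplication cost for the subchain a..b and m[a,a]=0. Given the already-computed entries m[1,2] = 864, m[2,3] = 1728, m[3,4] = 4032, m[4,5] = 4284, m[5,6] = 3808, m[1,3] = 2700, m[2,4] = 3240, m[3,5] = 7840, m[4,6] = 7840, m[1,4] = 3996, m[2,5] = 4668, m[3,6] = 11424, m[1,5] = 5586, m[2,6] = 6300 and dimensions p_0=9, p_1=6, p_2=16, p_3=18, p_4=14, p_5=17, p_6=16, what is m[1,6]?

m[1,6] = min over k∈[1,5] of m[1,k]+m[k+1,6]+p_{0}·p_k·p_{6}.
k=1: 0 + 6300 + 9·6·16 = 7164; k=2: 864 + 11424 + 9·16·16 = 14592; k=3: 2700 + 7840 + 9·18·16 = 13132; k=4: 3996 + 3808 + 9·14·16 = 9820; k=5: 5586 + 0 + 9·17·16 = 8034.
Minimum: 7164 at k=1.

7164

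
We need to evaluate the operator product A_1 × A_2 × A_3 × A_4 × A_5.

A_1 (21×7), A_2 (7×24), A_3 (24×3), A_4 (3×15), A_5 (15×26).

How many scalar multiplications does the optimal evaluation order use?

3753

Adjacent pairs: A_1A_2 = 21·7·24 = 3528; A_2A_3 = 7·24·3 = 504; A_3A_4 = 24·3·15 = 1080; A_4A_5 = 3·15·26 = 1170.
Length 3: A_1..A_3: k=1: 0+504+21·7·3=945; k=2: 3528+0+21·24·3=5040 → min 945 | A_2..A_4: k=2: 0+1080+7·24·15=3600; k=3: 504+0+7·3·15=819 → min 819 | A_3..A_5: k=3: 0+1170+24·3·26=3042; k=4: 1080+0+24·15·26=10440 → min 3042.
Length 4: A_1..A_4: k=1: 0+819+21·7·15=3024; k=2: 3528+1080+21·24·15=12168; k=3: 945+0+21·3·15=1890 → min 1890 | A_2..A_5: k=2: 0+3042+7·24·26=7410; k=3: 504+1170+7·3·26=2220; k=4: 819+0+7·15·26=3549 → min 2220.
Length 5: A_1..A_5: k=1: 0+2220+21·7·26=6042; k=2: 3528+3042+21·24·26=19674; k=3: 945+1170+21·3·26=3753; k=4: 1890+0+21·15·26=10080 → min 3753.
Optimal order: ((A_1 × (A_2 × A_3)) × (A_4 × A_5)) with cost 3753.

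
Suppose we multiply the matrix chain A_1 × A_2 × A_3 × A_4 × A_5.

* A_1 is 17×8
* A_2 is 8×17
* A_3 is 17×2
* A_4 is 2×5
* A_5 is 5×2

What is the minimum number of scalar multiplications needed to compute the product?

Adjacent pairs: A_1A_2 = 17·8·17 = 2312; A_2A_3 = 8·17·2 = 272; A_3A_4 = 17·2·5 = 170; A_4A_5 = 2·5·2 = 20.
Length 3: A_1..A_3: k=1: 0+272+17·8·2=544; k=2: 2312+0+17·17·2=2890 → min 544 | A_2..A_4: k=2: 0+170+8·17·5=850; k=3: 272+0+8·2·5=352 → min 352 | A_3..A_5: k=3: 0+20+17·2·2=88; k=4: 170+0+17·5·2=340 → min 88.
Length 4: A_1..A_4: k=1: 0+352+17·8·5=1032; k=2: 2312+170+17·17·5=3927; k=3: 544+0+17·2·5=714 → min 714 | A_2..A_5: k=2: 0+88+8·17·2=360; k=3: 272+20+8·2·2=324; k=4: 352+0+8·5·2=432 → min 324.
Length 5: A_1..A_5: k=1: 0+324+17·8·2=596; k=2: 2312+88+17·17·2=2978; k=3: 544+20+17·2·2=632; k=4: 714+0+17·5·2=884 → min 596.
Optimal order: (A_1 × ((A_2 × A_3) × (A_4 × A_5))) with cost 596.

596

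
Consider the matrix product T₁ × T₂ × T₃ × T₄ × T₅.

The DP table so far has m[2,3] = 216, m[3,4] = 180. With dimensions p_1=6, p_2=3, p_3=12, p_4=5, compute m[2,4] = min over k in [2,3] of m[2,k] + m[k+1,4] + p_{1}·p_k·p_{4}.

270

m[2,4] = min over k∈[2,3] of m[2,k]+m[k+1,4]+p_{1}·p_k·p_{4}.
k=2: 0 + 180 + 6·3·5 = 270; k=3: 216 + 0 + 6·12·5 = 576.
Minimum: 270 at k=2.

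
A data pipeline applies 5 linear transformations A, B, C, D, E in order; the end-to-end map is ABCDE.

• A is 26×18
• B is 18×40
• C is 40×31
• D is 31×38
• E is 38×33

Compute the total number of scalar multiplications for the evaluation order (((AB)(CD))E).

(AB): 26×18 by 18×40 → 26×40, cost 26·18·40 = 18720
(CD): 40×31 by 31×38 → 40×38, cost 40·31·38 = 47120
((AB)(CD)): 26×40 by 40×38 → 26×38, cost 26·40·38 = 39520; cumulative 105360
(((AB)(CD))E): 26×38 by 38×33 → 26×33, cost 26·38·33 = 32604; cumulative 137964
Total: 137964 scalar multiplications.

137964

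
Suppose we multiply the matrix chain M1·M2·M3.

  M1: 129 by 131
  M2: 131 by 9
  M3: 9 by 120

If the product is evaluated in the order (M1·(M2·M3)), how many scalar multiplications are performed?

(M2·M3): 131×9 by 9×120 → 131×120, cost 131·9·120 = 141480
(M1·(M2·M3)): 129×131 by 131×120 → 129×120, cost 129·131·120 = 2027880; cumulative 2169360
Total: 2169360 scalar multiplications.

2169360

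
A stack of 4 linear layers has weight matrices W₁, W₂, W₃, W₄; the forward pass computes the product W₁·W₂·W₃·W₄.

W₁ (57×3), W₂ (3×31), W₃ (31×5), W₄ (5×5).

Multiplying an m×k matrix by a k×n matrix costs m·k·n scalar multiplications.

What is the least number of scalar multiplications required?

Adjacent pairs: W₁W₂ = 57·3·31 = 5301; W₂W₃ = 3·31·5 = 465; W₃W₄ = 31·5·5 = 775.
Length 3: W₁..W₃: k=1: 0+465+57·3·5=1320; k=2: 5301+0+57·31·5=14136 → min 1320 | W₂..W₄: k=2: 0+775+3·31·5=1240; k=3: 465+0+3·5·5=540 → min 540.
Length 4: W₁..W₄: k=1: 0+540+57·3·5=1395; k=2: 5301+775+57·31·5=14911; k=3: 1320+0+57·5·5=2745 → min 1395.
Optimal order: (W₁·((W₂·W₃)·W₄)) with cost 1395.

1395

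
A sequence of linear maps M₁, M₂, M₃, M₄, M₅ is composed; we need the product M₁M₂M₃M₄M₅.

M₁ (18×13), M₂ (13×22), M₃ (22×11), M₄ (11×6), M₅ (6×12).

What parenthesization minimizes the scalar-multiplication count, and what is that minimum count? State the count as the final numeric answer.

5868

Adjacent pairs: M₁M₂ = 18·13·22 = 5148; M₂M₃ = 13·22·11 = 3146; M₃M₄ = 22·11·6 = 1452; M₄M₅ = 11·6·12 = 792.
Length 3: M₁..M₃: k=1: 0+3146+18·13·11=5720; k=2: 5148+0+18·22·11=9504 → min 5720 | M₂..M₄: k=2: 0+1452+13·22·6=3168; k=3: 3146+0+13·11·6=4004 → min 3168 | M₃..M₅: k=3: 0+792+22·11·12=3696; k=4: 1452+0+22·6·12=3036 → min 3036.
Length 4: M₁..M₄: k=1: 0+3168+18·13·6=4572; k=2: 5148+1452+18·22·6=8976; k=3: 5720+0+18·11·6=6908 → min 4572 | M₂..M₅: k=2: 0+3036+13·22·12=6468; k=3: 3146+792+13·11·12=5654; k=4: 3168+0+13·6·12=4104 → min 4104.
Length 5: M₁..M₅: k=1: 0+4104+18·13·12=6912; k=2: 5148+3036+18·22·12=12936; k=3: 5720+792+18·11·12=8888; k=4: 4572+0+18·6·12=5868 → min 5868.
Optimal parenthesization: ((M₁(M₂(M₃M₄)))M₅) with cost 5868.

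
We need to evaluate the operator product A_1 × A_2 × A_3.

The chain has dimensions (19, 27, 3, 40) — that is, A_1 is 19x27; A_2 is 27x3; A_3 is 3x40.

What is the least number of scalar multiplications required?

3819

Order (A_1 × (A_2 × A_3)): (A_2 × A_3): 27×3 by 3×40 → 27×40, cost 27·3·40 = 3240; (A_1 × (A_2 × A_3)): 19×27 by 27×40 → 19×40, cost 19·27·40 = 20520; cumulative 23760. Total 23760.
Order ((A_1 × A_2) × A_3): (A_1 × A_2): 19×27 by 27×3 → 19×3, cost 19·27·3 = 1539; ((A_1 × A_2) × A_3): 19×3 by 3×40 → 19×40, cost 19·3·40 = 2280; cumulative 3819. Total 3819.
Minimum: 3819.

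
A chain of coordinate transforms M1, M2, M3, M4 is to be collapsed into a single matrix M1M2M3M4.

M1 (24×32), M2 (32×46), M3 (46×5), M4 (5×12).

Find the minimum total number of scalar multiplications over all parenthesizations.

Adjacent pairs: M1M2 = 24·32·46 = 35328; M2M3 = 32·46·5 = 7360; M3M4 = 46·5·12 = 2760.
Length 3: M1..M3: k=1: 0+7360+24·32·5=11200; k=2: 35328+0+24·46·5=40848 → min 11200 | M2..M4: k=2: 0+2760+32·46·12=20424; k=3: 7360+0+32·5·12=9280 → min 9280.
Length 4: M1..M4: k=1: 0+9280+24·32·12=18496; k=2: 35328+2760+24·46·12=51336; k=3: 11200+0+24·5·12=12640 → min 12640.
Optimal order: ((M1(M2M3))M4) with cost 12640.

12640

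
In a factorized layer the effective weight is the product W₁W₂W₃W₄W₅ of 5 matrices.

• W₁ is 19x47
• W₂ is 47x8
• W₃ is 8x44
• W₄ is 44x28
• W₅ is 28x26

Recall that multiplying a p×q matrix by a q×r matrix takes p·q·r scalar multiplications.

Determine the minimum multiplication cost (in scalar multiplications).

Adjacent pairs: W₁W₂ = 19·47·8 = 7144; W₂W₃ = 47·8·44 = 16544; W₃W₄ = 8·44·28 = 9856; W₄W₅ = 44·28·26 = 32032.
Length 3: W₁..W₃: k=1: 0+16544+19·47·44=55836; k=2: 7144+0+19·8·44=13832 → min 13832 | W₂..W₄: k=2: 0+9856+47·8·28=20384; k=3: 16544+0+47·44·28=74448 → min 20384 | W₃..W₅: k=3: 0+32032+8·44·26=41184; k=4: 9856+0+8·28·26=15680 → min 15680.
Length 4: W₁..W₄: k=1: 0+20384+19·47·28=45388; k=2: 7144+9856+19·8·28=21256; k=3: 13832+0+19·44·28=37240 → min 21256 | W₂..W₅: k=2: 0+15680+47·8·26=25456; k=3: 16544+32032+47·44·26=102344; k=4: 20384+0+47·28·26=54600 → min 25456.
Length 5: W₁..W₅: k=1: 0+25456+19·47·26=48674; k=2: 7144+15680+19·8·26=26776; k=3: 13832+32032+19·44·26=67600; k=4: 21256+0+19·28·26=35088 → min 26776.
Optimal order: ((W₁W₂)((W₃W₄)W₅)) with cost 26776.

26776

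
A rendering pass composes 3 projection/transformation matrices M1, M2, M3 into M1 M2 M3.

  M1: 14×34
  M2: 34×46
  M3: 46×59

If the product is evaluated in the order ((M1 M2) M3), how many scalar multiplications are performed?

(M1 M2): 14×34 by 34×46 → 14×46, cost 14·34·46 = 21896
((M1 M2) M3): 14×46 by 46×59 → 14×59, cost 14·46·59 = 37996; cumulative 59892
Total: 59892 scalar multiplications.

59892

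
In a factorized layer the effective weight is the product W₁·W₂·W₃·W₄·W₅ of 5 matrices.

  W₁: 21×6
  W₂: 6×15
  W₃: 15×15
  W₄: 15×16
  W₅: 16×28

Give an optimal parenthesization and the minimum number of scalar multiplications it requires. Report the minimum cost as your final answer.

9006

Adjacent pairs: W₁W₂ = 21·6·15 = 1890; W₂W₃ = 6·15·15 = 1350; W₃W₄ = 15·15·16 = 3600; W₄W₅ = 15·16·28 = 6720.
Length 3: W₁..W₃: k=1: 0+1350+21·6·15=3240; k=2: 1890+0+21·15·15=6615 → min 3240 | W₂..W₄: k=2: 0+3600+6·15·16=5040; k=3: 1350+0+6·15·16=2790 → min 2790 | W₃..W₅: k=3: 0+6720+15·15·28=13020; k=4: 3600+0+15·16·28=10320 → min 10320.
Length 4: W₁..W₄: k=1: 0+2790+21·6·16=4806; k=2: 1890+3600+21·15·16=10530; k=3: 3240+0+21·15·16=8280 → min 4806 | W₂..W₅: k=2: 0+10320+6·15·28=12840; k=3: 1350+6720+6·15·28=10590; k=4: 2790+0+6·16·28=5478 → min 5478.
Length 5: W₁..W₅: k=1: 0+5478+21·6·28=9006; k=2: 1890+10320+21·15·28=21030; k=3: 3240+6720+21·15·28=18780; k=4: 4806+0+21·16·28=14214 → min 9006.
Optimal parenthesization: (W₁·(((W₂·W₃)·W₄)·W₅)) with cost 9006.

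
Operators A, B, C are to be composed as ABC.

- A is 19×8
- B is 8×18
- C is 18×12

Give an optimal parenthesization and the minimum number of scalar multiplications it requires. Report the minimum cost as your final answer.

3552

(A(BC)): cost 3552.
((AB)C): cost 6840.
Optimal: (A(BC)) with cost 3552.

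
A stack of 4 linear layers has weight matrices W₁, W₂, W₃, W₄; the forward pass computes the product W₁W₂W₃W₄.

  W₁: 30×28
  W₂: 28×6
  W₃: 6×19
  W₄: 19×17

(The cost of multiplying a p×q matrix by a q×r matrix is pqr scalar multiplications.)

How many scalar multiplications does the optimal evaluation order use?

10038

Adjacent pairs: W₁W₂ = 30·28·6 = 5040; W₂W₃ = 28·6·19 = 3192; W₃W₄ = 6·19·17 = 1938.
Length 3: W₁..W₃: k=1: 0+3192+30·28·19=19152; k=2: 5040+0+30·6·19=8460 → min 8460 | W₂..W₄: k=2: 0+1938+28·6·17=4794; k=3: 3192+0+28·19·17=12236 → min 4794.
Length 4: W₁..W₄: k=1: 0+4794+30·28·17=19074; k=2: 5040+1938+30·6·17=10038; k=3: 8460+0+30·19·17=18150 → min 10038.
Optimal order: ((W₁W₂)(W₃W₄)) with cost 10038.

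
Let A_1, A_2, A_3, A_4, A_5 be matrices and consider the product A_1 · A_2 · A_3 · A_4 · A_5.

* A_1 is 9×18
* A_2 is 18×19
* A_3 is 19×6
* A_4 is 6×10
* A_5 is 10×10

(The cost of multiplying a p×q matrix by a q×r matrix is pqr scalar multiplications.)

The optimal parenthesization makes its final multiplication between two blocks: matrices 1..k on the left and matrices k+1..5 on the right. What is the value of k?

3

Adjacent pairs: A_1A_2 = 9·18·19 = 3078; A_2A_3 = 18·19·6 = 2052; A_3A_4 = 19·6·10 = 1140; A_4A_5 = 6·10·10 = 600.
Length 3: A_1..A_3: k=1: 0+2052+9·18·6=3024; k=2: 3078+0+9·19·6=4104 → min 3024 | A_2..A_4: k=2: 0+1140+18·19·10=4560; k=3: 2052+0+18·6·10=3132 → min 3132 | A_3..A_5: k=3: 0+600+19·6·10=1740; k=4: 1140+0+19·10·10=3040 → min 1740.
Length 4: A_1..A_4: k=1: 0+3132+9·18·10=4752; k=2: 3078+1140+9·19·10=5928; k=3: 3024+0+9·6·10=3564 → min 3564 | A_2..A_5: k=2: 0+1740+18·19·10=5160; k=3: 2052+600+18·6·10=3732; k=4: 3132+0+18·10·10=4932 → min 3732.
Top-level splits: k=1: (A_1..A_1)·(A_2..A_5) → 0+3732+9·18·10 = 5352; k=2: (A_1..A_2)·(A_3..A_5) → 3078+1740+9·19·10 = 6528; k=3: (A_1..A_3)·(A_4..A_5) → 3024+600+9·6·10 = 4164; k=4: (A_1..A_4)·(A_5..A_5) → 3564+0+9·10·10 = 4464.
Best split is after A_3, i.e. k = 3.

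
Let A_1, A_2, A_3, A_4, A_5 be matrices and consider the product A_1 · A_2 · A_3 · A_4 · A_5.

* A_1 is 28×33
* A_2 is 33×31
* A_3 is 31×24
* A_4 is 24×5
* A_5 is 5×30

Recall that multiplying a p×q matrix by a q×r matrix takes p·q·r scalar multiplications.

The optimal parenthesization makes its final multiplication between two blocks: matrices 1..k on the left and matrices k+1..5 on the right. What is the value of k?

4

Adjacent pairs: A_1A_2 = 28·33·31 = 28644; A_2A_3 = 33·31·24 = 24552; A_3A_4 = 31·24·5 = 3720; A_4A_5 = 24·5·30 = 3600.
Length 3: A_1..A_3: k=1: 0+24552+28·33·24=46728; k=2: 28644+0+28·31·24=49476 → min 46728 | A_2..A_4: k=2: 0+3720+33·31·5=8835; k=3: 24552+0+33·24·5=28512 → min 8835 | A_3..A_5: k=3: 0+3600+31·24·30=25920; k=4: 3720+0+31·5·30=8370 → min 8370.
Length 4: A_1..A_4: k=1: 0+8835+28·33·5=13455; k=2: 28644+3720+28·31·5=36704; k=3: 46728+0+28·24·5=50088 → min 13455 | A_2..A_5: k=2: 0+8370+33·31·30=39060; k=3: 24552+3600+33·24·30=51912; k=4: 8835+0+33·5·30=13785 → min 13785.
Top-level splits: k=1: (A_1..A_1)·(A_2..A_5) → 0+13785+28·33·30 = 41505; k=2: (A_1..A_2)·(A_3..A_5) → 28644+8370+28·31·30 = 63054; k=3: (A_1..A_3)·(A_4..A_5) → 46728+3600+28·24·30 = 70488; k=4: (A_1..A_4)·(A_5..A_5) → 13455+0+28·5·30 = 17655.
Best split is after A_4, i.e. k = 4.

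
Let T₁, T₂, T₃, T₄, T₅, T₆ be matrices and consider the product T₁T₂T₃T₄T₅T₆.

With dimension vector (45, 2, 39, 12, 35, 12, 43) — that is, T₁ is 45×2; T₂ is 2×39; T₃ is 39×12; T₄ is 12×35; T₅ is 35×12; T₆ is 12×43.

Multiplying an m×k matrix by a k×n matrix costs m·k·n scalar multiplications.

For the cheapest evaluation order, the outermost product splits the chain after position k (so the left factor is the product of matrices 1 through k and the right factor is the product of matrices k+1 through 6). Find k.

Adjacent pairs: T₁T₂ = 45·2·39 = 3510; T₂T₃ = 2·39·12 = 936; T₃T₄ = 39·12·35 = 16380; T₄T₅ = 12·35·12 = 5040; T₅T₆ = 35·12·43 = 18060.
Length 3: T₁..T₃: k=1: 0+936+45·2·12=2016; k=2: 3510+0+45·39·12=24570 → min 2016 | T₂..T₄: k=2: 0+16380+2·39·35=19110; k=3: 936+0+2·12·35=1776 → min 1776 | T₃..T₅: k=3: 0+5040+39·12·12=10656; k=4: 16380+0+39·35·12=32760 → min 10656 | T₄..T₆: k=4: 0+18060+12·35·43=36120; k=5: 5040+0+12·12·43=11232 → min 11232.
Length 4: T₁..T₄: k=1: 0+1776+45·2·35=4926; k=2: 3510+16380+45·39·35=81315; k=3: 2016+0+45·12·35=20916 → min 4926 | T₂..T₅: k=2: 0+10656+2·39·12=11592; k=3: 936+5040+2·12·12=6264; k=4: 1776+0+2·35·12=2616 → min 2616 | T₃..T₆: k=3: 0+11232+39·12·43=31356; k=4: 16380+18060+39·35·43=93135; k=5: 10656+0+39·12·43=30780 → min 30780.
Length 5: T₁..T₅: k=1: 0+2616+45·2·12=3696; k=2: 3510+10656+45·39·12=35226; k=3: 2016+5040+45·12·12=13536; k=4: 4926+0+45·35·12=23826 → min 3696 | T₂..T₆: k=2: 0+30780+2·39·43=34134; k=3: 936+11232+2·12·43=13200; k=4: 1776+18060+2·35·43=22846; k=5: 2616+0+2·12·43=3648 → min 3648.
Top-level splits: k=1: (T₁..T₁)·(T₂..T₆) → 0+3648+45·2·43 = 7518; k=2: (T₁..T₂)·(T₃..T₆) → 3510+30780+45·39·43 = 109755; k=3: (T₁..T₃)·(T₄..T₆) → 2016+11232+45·12·43 = 36468; k=4: (T₁..T₄)·(T₅..T₆) → 4926+18060+45·35·43 = 90711; k=5: (T₁..T₅)·(T₆..T₆) → 3696+0+45·12·43 = 26916.
Best split is after T₁, i.e. k = 1.

1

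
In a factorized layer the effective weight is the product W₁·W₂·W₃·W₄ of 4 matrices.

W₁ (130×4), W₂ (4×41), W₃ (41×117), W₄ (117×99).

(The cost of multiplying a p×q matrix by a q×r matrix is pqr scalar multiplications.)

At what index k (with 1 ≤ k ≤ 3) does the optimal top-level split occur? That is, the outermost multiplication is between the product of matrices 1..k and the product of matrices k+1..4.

Adjacent pairs: W₁W₂ = 130·4·41 = 21320; W₂W₃ = 4·41·117 = 19188; W₃W₄ = 41·117·99 = 474903.
Length 3: W₁..W₃: k=1: 0+19188+130·4·117=80028; k=2: 21320+0+130·41·117=644930 → min 80028 | W₂..W₄: k=2: 0+474903+4·41·99=491139; k=3: 19188+0+4·117·99=65520 → min 65520.
Top-level splits: k=1: (W₁..W₁)·(W₂..W₄) → 0+65520+130·4·99 = 117000; k=2: (W₁..W₂)·(W₃..W₄) → 21320+474903+130·41·99 = 1023893; k=3: (W₁..W₃)·(W₄..W₄) → 80028+0+130·117·99 = 1585818.
Best split is after W₁, i.e. k = 1.

1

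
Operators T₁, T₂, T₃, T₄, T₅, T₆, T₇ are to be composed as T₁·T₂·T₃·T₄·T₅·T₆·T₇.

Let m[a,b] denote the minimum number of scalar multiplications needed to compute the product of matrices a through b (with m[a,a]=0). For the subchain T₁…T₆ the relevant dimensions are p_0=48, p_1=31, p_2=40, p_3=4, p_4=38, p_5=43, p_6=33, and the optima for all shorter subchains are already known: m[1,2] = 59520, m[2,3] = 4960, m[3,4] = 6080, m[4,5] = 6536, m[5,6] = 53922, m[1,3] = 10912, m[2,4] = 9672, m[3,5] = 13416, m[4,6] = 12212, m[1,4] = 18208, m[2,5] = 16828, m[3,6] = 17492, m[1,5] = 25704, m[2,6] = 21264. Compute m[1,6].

m[1,6] = min over k∈[1,5] of m[1,k]+m[k+1,6]+p_{0}·p_k·p_{6}.
k=1: 0 + 21264 + 48·31·33 = 70368; k=2: 59520 + 17492 + 48·40·33 = 140372; k=3: 10912 + 12212 + 48·4·33 = 29460; k=4: 18208 + 53922 + 48·38·33 = 132322; k=5: 25704 + 0 + 48·43·33 = 93816.
Minimum: 29460 at k=3.

29460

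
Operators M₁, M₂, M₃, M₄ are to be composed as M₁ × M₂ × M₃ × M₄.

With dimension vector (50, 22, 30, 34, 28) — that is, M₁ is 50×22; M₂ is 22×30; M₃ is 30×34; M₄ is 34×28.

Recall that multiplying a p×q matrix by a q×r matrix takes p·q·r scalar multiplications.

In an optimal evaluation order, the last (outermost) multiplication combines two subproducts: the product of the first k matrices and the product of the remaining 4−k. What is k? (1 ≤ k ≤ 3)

Adjacent pairs: M₁M₂ = 50·22·30 = 33000; M₂M₃ = 22·30·34 = 22440; M₃M₄ = 30·34·28 = 28560.
Length 3: M₁..M₃: k=1: 0+22440+50·22·34=59840; k=2: 33000+0+50·30·34=84000 → min 59840 | M₂..M₄: k=2: 0+28560+22·30·28=47040; k=3: 22440+0+22·34·28=43384 → min 43384.
Top-level splits: k=1: (M₁..M₁)·(M₂..M₄) → 0+43384+50·22·28 = 74184; k=2: (M₁..M₂)·(M₃..M₄) → 33000+28560+50·30·28 = 103560; k=3: (M₁..M₃)·(M₄..M₄) → 59840+0+50·34·28 = 107440.
Best split is after M₁, i.e. k = 1.

1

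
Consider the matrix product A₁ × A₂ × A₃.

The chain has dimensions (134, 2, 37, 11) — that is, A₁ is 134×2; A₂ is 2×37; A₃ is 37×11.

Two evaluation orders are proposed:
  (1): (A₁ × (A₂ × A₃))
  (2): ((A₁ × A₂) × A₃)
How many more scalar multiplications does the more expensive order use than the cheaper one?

Order (1) = (A₁ × (A₂ × A₃)): (A₂ × A₃): 2×37 by 37×11 → 2×11, cost 2·37·11 = 814; (A₁ × (A₂ × A₃)): 134×2 by 2×11 → 134×11, cost 134·2·11 = 2948; cumulative 3762. Total 3762.
Order (2) = ((A₁ × A₂) × A₃): (A₁ × A₂): 134×2 by 2×37 → 134×37, cost 134·2·37 = 9916; ((A₁ × A₂) × A₃): 134×37 by 37×11 → 134×11, cost 134·37·11 = 54538; cumulative 64454. Total 64454.
Difference: |3762 − 64454| = 60692.

60692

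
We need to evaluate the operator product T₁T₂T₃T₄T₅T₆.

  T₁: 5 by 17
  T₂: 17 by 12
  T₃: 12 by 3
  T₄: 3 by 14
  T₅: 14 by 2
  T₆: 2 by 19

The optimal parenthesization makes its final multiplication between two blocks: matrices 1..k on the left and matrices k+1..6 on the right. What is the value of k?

Adjacent pairs: T₁T₂ = 5·17·12 = 1020; T₂T₃ = 17·12·3 = 612; T₃T₄ = 12·3·14 = 504; T₄T₅ = 3·14·2 = 84; T₅T₆ = 14·2·19 = 532.
Length 3: T₁..T₃: k=1: 0+612+5·17·3=867; k=2: 1020+0+5·12·3=1200 → min 867 | T₂..T₄: k=2: 0+504+17·12·14=3360; k=3: 612+0+17·3·14=1326 → min 1326 | T₃..T₅: k=3: 0+84+12·3·2=156; k=4: 504+0+12·14·2=840 → min 156 | T₄..T₆: k=4: 0+532+3·14·19=1330; k=5: 84+0+3·2·19=198 → min 198.
Length 4: T₁..T₄: k=1: 0+1326+5·17·14=2516; k=2: 1020+504+5·12·14=2364; k=3: 867+0+5·3·14=1077 → min 1077 | T₂..T₅: k=2: 0+156+17·12·2=564; k=3: 612+84+17·3·2=798; k=4: 1326+0+17·14·2=1802 → min 564 | T₃..T₆: k=3: 0+198+12·3·19=882; k=4: 504+532+12·14·19=4228; k=5: 156+0+12·2·19=612 → min 612.
Length 5: T₁..T₅: k=1: 0+564+5·17·2=734; k=2: 1020+156+5·12·2=1296; k=3: 867+84+5·3·2=981; k=4: 1077+0+5·14·2=1217 → min 734 | T₂..T₆: k=2: 0+612+17·12·19=4488; k=3: 612+198+17·3·19=1779; k=4: 1326+532+17·14·19=6380; k=5: 564+0+17·2·19=1210 → min 1210.
Top-level splits: k=1: (T₁..T₁)·(T₂..T₆) → 0+1210+5·17·19 = 2825; k=2: (T₁..T₂)·(T₃..T₆) → 1020+612+5·12·19 = 2772; k=3: (T₁..T₃)·(T₄..T₆) → 867+198+5·3·19 = 1350; k=4: (T₁..T₄)·(T₅..T₆) → 1077+532+5·14·19 = 2939; k=5: (T₁..T₅)·(T₆..T₆) → 734+0+5·2·19 = 924.
Best split is after T₅, i.e. k = 5.

5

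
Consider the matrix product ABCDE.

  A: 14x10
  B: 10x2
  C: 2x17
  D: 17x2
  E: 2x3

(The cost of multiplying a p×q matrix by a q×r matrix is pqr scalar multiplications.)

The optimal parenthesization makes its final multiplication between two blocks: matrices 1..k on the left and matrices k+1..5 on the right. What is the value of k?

Adjacent pairs: AB = 14·10·2 = 280; BC = 10·2·17 = 340; CD = 2·17·2 = 68; DE = 17·2·3 = 102.
Length 3: A..C: k=1: 0+340+14·10·17=2720; k=2: 280+0+14·2·17=756 → min 756 | B..D: k=2: 0+68+10·2·2=108; k=3: 340+0+10·17·2=680 → min 108 | C..E: k=3: 0+102+2·17·3=204; k=4: 68+0+2·2·3=80 → min 80.
Length 4: A..D: k=1: 0+108+14·10·2=388; k=2: 280+68+14·2·2=404; k=3: 756+0+14·17·2=1232 → min 388 | B..E: k=2: 0+80+10·2·3=140; k=3: 340+102+10·17·3=952; k=4: 108+0+10·2·3=168 → min 140.
Top-level splits: k=1: (A..A)·(B..E) → 0+140+14·10·3 = 560; k=2: (A..B)·(C..E) → 280+80+14·2·3 = 444; k=3: (A..C)·(D..E) → 756+102+14·17·3 = 1572; k=4: (A..D)·(E..E) → 388+0+14·2·3 = 472.
Best split is after B, i.e. k = 2.

2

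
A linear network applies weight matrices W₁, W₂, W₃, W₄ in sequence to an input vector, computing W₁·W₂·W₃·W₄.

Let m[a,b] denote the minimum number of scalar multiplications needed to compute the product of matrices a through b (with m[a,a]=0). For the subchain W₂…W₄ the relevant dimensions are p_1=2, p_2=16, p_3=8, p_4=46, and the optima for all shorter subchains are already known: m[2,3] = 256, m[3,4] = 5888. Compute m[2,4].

992

m[2,4] = min over k∈[2,3] of m[2,k]+m[k+1,4]+p_{1}·p_k·p_{4}.
k=2: 0 + 5888 + 2·16·46 = 7360; k=3: 256 + 0 + 2·8·46 = 992.
Minimum: 992 at k=3.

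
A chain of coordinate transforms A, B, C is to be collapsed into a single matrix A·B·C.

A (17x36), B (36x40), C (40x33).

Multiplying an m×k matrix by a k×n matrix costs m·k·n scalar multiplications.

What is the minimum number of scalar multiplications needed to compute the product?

46920

Order (A·(B·C)): (B·C): 36×40 by 40×33 → 36×33, cost 36·40·33 = 47520; (A·(B·C)): 17×36 by 36×33 → 17×33, cost 17·36·33 = 20196; cumulative 67716. Total 67716.
Order ((A·B)·C): (A·B): 17×36 by 36×40 → 17×40, cost 17·36·40 = 24480; ((A·B)·C): 17×40 by 40×33 → 17×33, cost 17·40·33 = 22440; cumulative 46920. Total 46920.
Minimum: 46920.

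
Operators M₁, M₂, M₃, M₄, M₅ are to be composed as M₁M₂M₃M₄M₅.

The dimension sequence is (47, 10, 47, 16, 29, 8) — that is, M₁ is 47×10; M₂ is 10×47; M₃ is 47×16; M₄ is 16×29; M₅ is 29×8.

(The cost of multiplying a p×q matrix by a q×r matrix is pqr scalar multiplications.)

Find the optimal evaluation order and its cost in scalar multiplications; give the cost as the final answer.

Adjacent pairs: M₁M₂ = 47·10·47 = 22090; M₂M₃ = 10·47·16 = 7520; M₃M₄ = 47·16·29 = 21808; M₄M₅ = 16·29·8 = 3712.
Length 3: M₁..M₃: k=1: 0+7520+47·10·16=15040; k=2: 22090+0+47·47·16=57434 → min 15040 | M₂..M₄: k=2: 0+21808+10·47·29=35438; k=3: 7520+0+10·16·29=12160 → min 12160 | M₃..M₅: k=3: 0+3712+47·16·8=9728; k=4: 21808+0+47·29·8=32712 → min 9728.
Length 4: M₁..M₄: k=1: 0+12160+47·10·29=25790; k=2: 22090+21808+47·47·29=107959; k=3: 15040+0+47·16·29=36848 → min 25790 | M₂..M₅: k=2: 0+9728+10·47·8=13488; k=3: 7520+3712+10·16·8=12512; k=4: 12160+0+10·29·8=14480 → min 12512.
Length 5: M₁..M₅: k=1: 0+12512+47·10·8=16272; k=2: 22090+9728+47·47·8=49490; k=3: 15040+3712+47·16·8=24768; k=4: 25790+0+47·29·8=36694 → min 16272.
Optimal parenthesization: (M₁((M₂M₃)(M₄M₅))) with cost 16272.

16272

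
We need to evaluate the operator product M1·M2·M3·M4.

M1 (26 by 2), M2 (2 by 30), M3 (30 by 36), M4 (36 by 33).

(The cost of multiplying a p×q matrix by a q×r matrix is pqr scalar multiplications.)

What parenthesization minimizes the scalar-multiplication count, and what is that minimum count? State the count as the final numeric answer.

Adjacent pairs: M1M2 = 26·2·30 = 1560; M2M3 = 2·30·36 = 2160; M3M4 = 30·36·33 = 35640.
Length 3: M1..M3: k=1: 0+2160+26·2·36=4032; k=2: 1560+0+26·30·36=29640 → min 4032 | M2..M4: k=2: 0+35640+2·30·33=37620; k=3: 2160+0+2·36·33=4536 → min 4536.
Length 4: M1..M4: k=1: 0+4536+26·2·33=6252; k=2: 1560+35640+26·30·33=62940; k=3: 4032+0+26·36·33=34920 → min 6252.
Optimal parenthesization: (M1·((M2·M3)·M4)) with cost 6252.

6252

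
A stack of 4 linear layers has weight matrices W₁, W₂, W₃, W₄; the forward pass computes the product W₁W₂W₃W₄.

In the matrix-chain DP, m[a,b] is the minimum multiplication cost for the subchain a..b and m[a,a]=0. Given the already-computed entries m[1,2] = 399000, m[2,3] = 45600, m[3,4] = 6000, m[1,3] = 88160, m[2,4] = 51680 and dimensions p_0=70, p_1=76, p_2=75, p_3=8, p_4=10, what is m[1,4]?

m[1,4] = min over k∈[1,3] of m[1,k]+m[k+1,4]+p_{0}·p_k·p_{4}.
k=1: 0 + 51680 + 70·76·10 = 104880; k=2: 399000 + 6000 + 70·75·10 = 457500; k=3: 88160 + 0 + 70·8·10 = 93760.
Minimum: 93760 at k=3.

93760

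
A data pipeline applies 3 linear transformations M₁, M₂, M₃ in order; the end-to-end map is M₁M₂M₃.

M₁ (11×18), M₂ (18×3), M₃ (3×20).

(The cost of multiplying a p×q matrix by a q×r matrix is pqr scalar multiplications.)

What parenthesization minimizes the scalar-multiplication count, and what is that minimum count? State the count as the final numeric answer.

1254

(M₁(M₂M₃)): cost 5040.
((M₁M₂)M₃): cost 1254.
Optimal: ((M₁M₂)M₃) with cost 1254.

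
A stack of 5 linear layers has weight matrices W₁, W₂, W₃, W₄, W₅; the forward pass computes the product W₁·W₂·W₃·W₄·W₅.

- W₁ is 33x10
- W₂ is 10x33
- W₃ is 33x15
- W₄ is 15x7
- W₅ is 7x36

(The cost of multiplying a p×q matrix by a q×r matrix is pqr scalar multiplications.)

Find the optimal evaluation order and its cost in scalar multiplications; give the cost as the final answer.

Adjacent pairs: W₁W₂ = 33·10·33 = 10890; W₂W₃ = 10·33·15 = 4950; W₃W₄ = 33·15·7 = 3465; W₄W₅ = 15·7·36 = 3780.
Length 3: W₁..W₃: k=1: 0+4950+33·10·15=9900; k=2: 10890+0+33·33·15=27225 → min 9900 | W₂..W₄: k=2: 0+3465+10·33·7=5775; k=3: 4950+0+10·15·7=6000 → min 5775 | W₃..W₅: k=3: 0+3780+33·15·36=21600; k=4: 3465+0+33·7·36=11781 → min 11781.
Length 4: W₁..W₄: k=1: 0+5775+33·10·7=8085; k=2: 10890+3465+33·33·7=21978; k=3: 9900+0+33·15·7=13365 → min 8085 | W₂..W₅: k=2: 0+11781+10·33·36=23661; k=3: 4950+3780+10·15·36=14130; k=4: 5775+0+10·7·36=8295 → min 8295.
Length 5: W₁..W₅: k=1: 0+8295+33·10·36=20175; k=2: 10890+11781+33·33·36=61875; k=3: 9900+3780+33·15·36=31500; k=4: 8085+0+33·7·36=16401 → min 16401.
Optimal parenthesization: ((W₁·(W₂·(W₃·W₄)))·W₅) with cost 16401.

16401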